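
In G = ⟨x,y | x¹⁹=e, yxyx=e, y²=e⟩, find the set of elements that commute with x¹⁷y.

⟨x¹⁷y⟩ ⊆ C_G(x¹⁷y) since powers of x¹⁷y commute with x¹⁷y; so |C_G(x¹⁷y)| ≥ |⟨x¹⁷y⟩| = 2.
By orbit–stabilizer, |C_G(x¹⁷y)| = |G| / |conj. class of x¹⁷y| = 38 / 19 = 2.
The 2 elements commuting with x¹⁷y are {e, x¹⁷y}.

Answer: {e, x¹⁷y}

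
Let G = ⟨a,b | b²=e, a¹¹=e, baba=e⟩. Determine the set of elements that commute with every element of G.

An element z ∈ Z(G) iff z commutes with every generator.
For example e is central: e·a = a = a·e; e·b = b = b·e.
Whereas a ∉ Z(G) since a·b = ab ≠ a¹⁰b = b·a.
Checking each of the 22 elements this way gives Z(G) = {e}, of order 1.

Answer: {e}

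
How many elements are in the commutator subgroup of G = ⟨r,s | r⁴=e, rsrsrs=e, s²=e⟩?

G' = [G, G] is generated by all commutators. The generator-pair commutators are: [r, s] = r²sr.
The subgroup they normally generate is {e, r², rs, sr³, r²sr, r³s, r²sr³, sr, rsr², sr²s, r²sr²s, r³sr²}, of order 12.
Check: |G/G'| = 24/12 = 2 is the order of the abelianisation.

Answer: 12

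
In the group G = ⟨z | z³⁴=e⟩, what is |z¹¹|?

Compute successive powers until reaching e:
  (z¹¹)¹ = z¹¹, (z¹¹)² = z²², (z¹¹)³ = z³³, (z¹¹)⁴ = z¹⁰, (z¹¹)⁵ = z²¹, (z¹¹)⁶ = z³², (z¹¹)⁷ = z⁹, (z¹¹)⁸ = z²⁰, (z¹¹)⁹ = z³¹, (z¹¹)¹⁰ = z⁸, (z¹¹)¹¹ = z¹⁹, (z¹¹)¹² = z³⁰, (z¹¹)¹³ = z⁷, (z¹¹)¹⁴ = z¹⁸, (z¹¹)¹⁵ = z²⁹, (z¹¹)¹⁶ = z⁶, (z¹¹)¹⁷ = z¹⁷, (z¹¹)¹⁸ = z²⁸, (z¹¹)¹⁹ = z⁵, (z¹¹)²⁰ = z¹⁶, (z¹¹)²¹ = z²⁷, (z¹¹)²² = z⁴, (z¹¹)²³ = z¹⁵, (z¹¹)²⁴ = z²⁶, (z¹¹)²⁵ = z³, (z¹¹)²⁶ = z¹⁴, (z¹¹)²⁷ = z²⁵, (z¹¹)²⁸ = z², (z¹¹)²⁹ = z¹³, (z¹¹)³⁰ = z²⁴, (z¹¹)³¹ = z, (z¹¹)³² = z¹², (z¹¹)³³ = z²³, (z¹¹)³⁴ = e.
The smallest positive k with (z¹¹)ᵏ = e is 34.

Answer: 34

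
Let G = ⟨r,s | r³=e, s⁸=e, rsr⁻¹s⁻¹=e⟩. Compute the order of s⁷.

Compute successive powers until reaching e:
  (s⁷)¹ = s⁷, (s⁷)² = s⁶, (s⁷)³ = s⁵, (s⁷)⁴ = s⁴, (s⁷)⁵ = s³, (s⁷)⁶ = s², (s⁷)⁷ = s, (s⁷)⁸ = e.
The smallest positive k with (s⁷)ᵏ = e is 8.

Answer: 8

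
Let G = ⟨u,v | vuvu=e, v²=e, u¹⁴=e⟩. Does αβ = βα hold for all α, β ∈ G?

u·v = uv but v·u = u¹³v, so u·v ≠ v·u and G is not abelian.

Answer: No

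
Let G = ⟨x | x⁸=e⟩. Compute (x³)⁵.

Compute successive powers of (x³), reducing at each step:
  (x³)²: (x³) · x³ = x⁶
  (x³)³: (x⁶) · x³ = x
  (x³)⁴: x · x³ = x⁴
  (x³)⁵: (x⁴) · x³ = x⁷

Answer: x⁷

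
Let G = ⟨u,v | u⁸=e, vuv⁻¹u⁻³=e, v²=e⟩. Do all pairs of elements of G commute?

u·v = uv but v·u = u³v, so u·v ≠ v·u and G is not abelian.

Answer: No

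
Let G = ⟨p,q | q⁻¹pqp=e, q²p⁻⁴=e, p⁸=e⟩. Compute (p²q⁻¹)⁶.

Compute successive powers of (p²q⁻¹), reducing at each step:
  (p²q⁻¹)²: (p²q⁻¹) · p² = q⁻¹;   (q⁻¹) · q⁻¹ = p⁴
  (p²q⁻¹)³: (p⁴) · p² = p⁶;   (p⁶) · q⁻¹ = p²q
  (p²q⁻¹)⁴: (p²q) · p² = q;   q · q⁻¹ = e
  (p²q⁻¹)⁵: e · p² = p²;   (p²) · q⁻¹ = p²q⁻¹
  (p²q⁻¹)⁶: (p²q⁻¹) · p² = q⁻¹;   (q⁻¹) · q⁻¹ = p⁴

Answer: p⁴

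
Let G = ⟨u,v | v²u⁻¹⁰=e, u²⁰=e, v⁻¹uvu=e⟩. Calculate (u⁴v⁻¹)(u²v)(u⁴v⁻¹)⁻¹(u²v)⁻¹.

[(u⁴v⁻¹), (u²v)] = (u⁴v⁻¹)·(u²v)·(u⁴v⁻¹)⁻¹·(u²v)⁻¹.
  (u⁴v⁻¹) · (u²v) = u²
  (u²) · (u⁴v) = u⁶v
  (u⁶v) · (u²v⁻¹) = u⁴

Answer: u⁴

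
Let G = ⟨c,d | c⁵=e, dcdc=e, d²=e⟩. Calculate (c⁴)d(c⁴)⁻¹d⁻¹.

[(c⁴), d] = (c⁴)·d·(c⁴)⁻¹·d⁻¹.
  (c⁴) · d = c⁴d
  (c⁴d) · c = c³d
  (c³d) · d = c³

Answer: c³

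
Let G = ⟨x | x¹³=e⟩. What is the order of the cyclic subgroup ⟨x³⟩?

|⟨x³⟩| equals the order of x³. Compute successive powers until reaching e:
  (x³)¹ = x³, (x³)² = x⁶, (x³)³ = x⁹, (x³)⁴ = x¹², (x³)⁵ = x², (x³)⁶ = x⁵, (x³)⁷ = x⁸, (x³)⁸ = x¹¹, (x³)⁹ = x, (x³)¹⁰ = x⁴, (x³)¹¹ = x⁷, (x³)¹² = x¹⁰, (x³)¹³ = e.
The smallest positive k with (x³)ᵏ = e is 13, so |⟨x³⟩| = 13.

Answer: 13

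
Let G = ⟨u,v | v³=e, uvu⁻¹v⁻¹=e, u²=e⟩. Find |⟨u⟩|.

|⟨u⟩| equals the order of u. Compute successive powers until reaching e:
  u¹ = u, u² = e.
The smallest positive k with uᵏ = e is 2, so |⟨u⟩| = 2.

Answer: 2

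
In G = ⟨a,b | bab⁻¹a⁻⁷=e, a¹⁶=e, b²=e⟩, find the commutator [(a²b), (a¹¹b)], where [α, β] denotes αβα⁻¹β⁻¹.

[(a²b), (a¹¹b)] = (a²b)·(a¹¹b)·(a²b)⁻¹·(a¹¹b)⁻¹.
  (a²b) · (a¹¹b) = a¹⁵
  (a¹⁵) · (a²b) = ab
  (ab) · (a³b) = a⁶

Answer: a⁶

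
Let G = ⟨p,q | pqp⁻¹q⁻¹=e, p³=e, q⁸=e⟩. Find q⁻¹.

The order of q is 8 (smallest k with qᵏ = e), so q⁻¹ = q⁷ = q⁷.
Check: q · (q⁷) → q · q⁷ = e, giving e as required.

Answer: q⁷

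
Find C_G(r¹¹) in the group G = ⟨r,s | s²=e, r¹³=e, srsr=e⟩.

⟨r¹¹⟩ ⊆ C_G(r¹¹) since powers of r¹¹ commute with r¹¹; so |C_G(r¹¹)| ≥ |⟨r¹¹⟩| = 13.
By orbit–stabilizer, |C_G(r¹¹)| = |G| / |conj. class of r¹¹| = 26 / 2 = 13.
The 13 elements commuting with r¹¹ are {e, r, r², r³, r⁴, r⁵, r⁶, r⁷, r⁸, r⁹, r¹⁰, r¹¹, r¹²}.

Answer: {e, r, r², r³, r⁴, r⁵, r⁶, r⁷, r⁸, r⁹, r¹⁰, r¹¹, r¹²}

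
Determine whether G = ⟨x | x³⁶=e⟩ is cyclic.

|G| = 36. The element x has order 36 (its powers give 36 distinct elements), so ⟨x⟩ = G and G is cyclic.

Answer: Yes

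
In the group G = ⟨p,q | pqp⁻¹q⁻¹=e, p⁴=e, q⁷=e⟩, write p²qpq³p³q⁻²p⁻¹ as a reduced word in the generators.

Multiply left to right, reducing at each step:
  (p²) · q = p²q
  (p²q) · p = p³q
  (p³q) · q³ = p³q⁴
  (p³q⁴) · p³ = p²q⁴
  (p²q⁴) · q⁻² = p²q²
  (p²q²) · p⁻¹ = pq²

Answer: pq²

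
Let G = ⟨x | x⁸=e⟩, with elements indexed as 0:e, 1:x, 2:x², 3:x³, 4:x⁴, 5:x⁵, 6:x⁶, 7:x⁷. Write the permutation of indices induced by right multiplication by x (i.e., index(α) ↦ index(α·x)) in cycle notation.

(0 1 2 3 4 5 6 7)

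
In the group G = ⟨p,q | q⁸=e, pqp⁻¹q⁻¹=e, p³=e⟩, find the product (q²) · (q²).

Compute (q²) · (q²) by multiplying left to right and reducing via the relations at each step:
  (q²) · q² = q⁴

Answer: q⁴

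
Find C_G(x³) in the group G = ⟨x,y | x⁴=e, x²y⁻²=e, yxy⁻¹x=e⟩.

⟨x³⟩ ⊆ C_G(x³) since powers of x³ commute with x³; so |C_G(x³)| ≥ |⟨x³⟩| = 4.
By orbit–stabilizer, |C_G(x³)| = |G| / |conj. class of x³| = 8 / 2 = 4.
The 4 elements commuting with x³ are {e, x, x², x³}.

Answer: {e, x, x², x³}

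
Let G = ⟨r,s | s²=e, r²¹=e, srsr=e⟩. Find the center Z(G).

An element z ∈ Z(G) iff z commutes with every generator.
For example e is central: e·r = r = r·e; e·s = s = s·e.
Whereas r ∉ Z(G) since r·s = rs ≠ r²⁰s = s·r.
Checking each of the 42 elements this way gives Z(G) = {e}, of order 1.

Answer: {e}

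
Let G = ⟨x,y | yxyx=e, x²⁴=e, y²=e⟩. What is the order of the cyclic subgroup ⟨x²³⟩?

|⟨x²³⟩| equals the order of x²³. Compute successive powers until reaching e:
  (x²³)¹ = x²³, (x²³)² = x²², (x²³)³ = x²¹, (x²³)⁴ = x²⁰, (x²³)⁵ = x¹⁹, (x²³)⁶ = x¹⁸, (x²³)⁷ = x¹⁷, (x²³)⁸ = x¹⁶, (x²³)⁹ = x¹⁵, (x²³)¹⁰ = x¹⁴, (x²³)¹¹ = x¹³, (x²³)¹² = x¹², (x²³)¹³ = x¹¹, (x²³)¹⁴ = x¹⁰, (x²³)¹⁵ = x⁹, (x²³)¹⁶ = x⁸, (x²³)¹⁷ = x⁷, (x²³)¹⁸ = x⁶, (x²³)¹⁹ = x⁵, (x²³)²⁰ = x⁴, (x²³)²¹ = x³, (x²³)²² = x², (x²³)²³ = x, (x²³)²⁴ = e.
The smallest positive k with (x²³)ᵏ = e is 24, so |⟨x²³⟩| = 24.

Answer: 24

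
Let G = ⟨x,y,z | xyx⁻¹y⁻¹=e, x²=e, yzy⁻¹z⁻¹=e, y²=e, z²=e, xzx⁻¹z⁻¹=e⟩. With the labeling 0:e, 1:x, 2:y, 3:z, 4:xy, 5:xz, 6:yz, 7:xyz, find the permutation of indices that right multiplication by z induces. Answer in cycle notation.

(0 3)(1 5)(2 6)(4 7)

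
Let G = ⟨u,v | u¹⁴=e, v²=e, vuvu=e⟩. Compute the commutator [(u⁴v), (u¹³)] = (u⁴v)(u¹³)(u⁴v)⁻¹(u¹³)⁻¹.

[(u⁴v), (u¹³)] = (u⁴v)·(u¹³)·(u⁴v)⁻¹·(u¹³)⁻¹.
  (u⁴v) · (u¹³) = u⁵v
  (u⁵v) · (u⁴v) = u
  u · u = u²

Answer: u²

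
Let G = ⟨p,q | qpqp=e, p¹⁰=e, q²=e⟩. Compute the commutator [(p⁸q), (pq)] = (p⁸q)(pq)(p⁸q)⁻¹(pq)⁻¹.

[(p⁸q), (pq)] = (p⁸q)·(pq)·(p⁸q)⁻¹·(pq)⁻¹.
  (p⁸q) · (pq) = p⁷
  (p⁷) · (p⁸q) = p⁵q
  (p⁵q) · (pq) = p⁴

Answer: p⁴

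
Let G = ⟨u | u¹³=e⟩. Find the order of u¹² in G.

Compute successive powers until reaching e:
  (u¹²)¹ = u¹², (u¹²)² = u¹¹, (u¹²)³ = u¹⁰, (u¹²)⁴ = u⁹, (u¹²)⁵ = u⁸, (u¹²)⁶ = u⁷, (u¹²)⁷ = u⁶, (u¹²)⁸ = u⁵, (u¹²)⁹ = u⁴, (u¹²)¹⁰ = u³, (u¹²)¹¹ = u², (u¹²)¹² = u, (u¹²)¹³ = e.
The smallest positive k with (u¹²)ᵏ = e is 13.

Answer: 13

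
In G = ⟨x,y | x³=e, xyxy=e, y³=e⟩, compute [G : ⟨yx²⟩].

First find ord(yx²) by computing successive powers:
  (yx²)¹ = yx², (yx²)² = xy², (yx²)³ = e.
So |⟨yx²⟩| = ord(yx²) = 3. With |G| = 12, by Lagrange [G : ⟨yx²⟩] = 12/3 = 4.

Answer: 4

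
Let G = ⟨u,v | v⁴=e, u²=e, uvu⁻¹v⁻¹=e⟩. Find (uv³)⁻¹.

The order of (uv³) is 4 (smallest k with (uv³)ᵏ = e), so (uv³)⁻¹ = (uv³)³ = uv.
Check: (uv³) · (uv) → (uv³) · u = v³;   (v³) · v = e, giving e as required.

Answer: uv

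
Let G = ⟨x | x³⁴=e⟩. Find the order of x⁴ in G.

Compute successive powers until reaching e:
  (x⁴)¹ = x⁴, (x⁴)² = x⁸, (x⁴)³ = x¹², (x⁴)⁴ = x¹⁶, (x⁴)⁵ = x²⁰, (x⁴)⁶ = x²⁴, (x⁴)⁷ = x²⁸, (x⁴)⁸ = x³², (x⁴)⁹ = x², (x⁴)¹⁰ = x⁶, (x⁴)¹¹ = x¹⁰, (x⁴)¹² = x¹⁴, (x⁴)¹³ = x¹⁸, (x⁴)¹⁴ = x²², (x⁴)¹⁵ = x²⁶, (x⁴)¹⁶ = x³⁰, (x⁴)¹⁷ = e.
The smallest positive k with (x⁴)ᵏ = e is 17.

Answer: 17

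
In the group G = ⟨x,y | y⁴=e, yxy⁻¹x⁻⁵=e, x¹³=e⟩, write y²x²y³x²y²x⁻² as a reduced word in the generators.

Multiply left to right, reducing at each step:
  (y²) · x² = x¹¹y²
  (x¹¹y²) · y³ = x¹¹y
  (x¹¹y) · x² = x⁸y
  (x⁸y) · y² = x⁸y³
  (x⁸y³) · x⁻² = x⁵y³

Answer: x⁵y³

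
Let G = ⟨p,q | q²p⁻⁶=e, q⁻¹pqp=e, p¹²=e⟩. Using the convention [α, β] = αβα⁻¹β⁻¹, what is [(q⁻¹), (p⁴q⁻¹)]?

[(q⁻¹), (p⁴q⁻¹)] = (q⁻¹)·(p⁴q⁻¹)·(q⁻¹)⁻¹·(p⁴q⁻¹)⁻¹.
  (q⁻¹) · (p⁴q⁻¹) = p²
  (p²) · q = p²q
  (p²q) · (p⁴q) = p⁴

Answer: p⁴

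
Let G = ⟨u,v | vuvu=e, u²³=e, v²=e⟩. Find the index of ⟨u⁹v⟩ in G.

First find ord(u⁹v) by computing successive powers:
  (u⁹v)¹ = u⁹v, (u⁹v)² = e.
So |⟨u⁹v⟩| = ord(u⁹v) = 2. With |G| = 46, by Lagrange [G : ⟨u⁹v⟩] = 46/2 = 23.

Answer: 23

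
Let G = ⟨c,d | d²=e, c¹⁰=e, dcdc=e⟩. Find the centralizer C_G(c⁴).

⟨c⁴⟩ ⊆ C_G(c⁴) since powers of c⁴ commute with c⁴; so |C_G(c⁴)| ≥ |⟨c⁴⟩| = 5.
By orbit–stabilizer, |C_G(c⁴)| = |G| / |conj. class of c⁴| = 20 / 2 = 10.
The 10 elements commuting with c⁴ are {e, c, c², c³, c⁴, c⁵, c⁶, c⁷, c⁸, c⁹}.

Answer: {e, c, c², c³, c⁴, c⁵, c⁶, c⁷, c⁸, c⁹}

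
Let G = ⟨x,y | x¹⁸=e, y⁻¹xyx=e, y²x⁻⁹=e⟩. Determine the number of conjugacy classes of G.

The conjugacy classes (representative and size) are:
  [e] (size 1), [x¹⁷] (size 2), [x¹⁶] (size 2), [x³] (size 2), [x¹⁴] (size 2), [x¹³] (size 2), [x¹²] (size 2), [x¹¹] (size 2), [x¹⁰] (size 2), [x⁹] (size 1), [x⁸y] (size 9), [xy] (size 9).
Class equation: 1 + 2 + 2 + 2 + 2 + 2 + 2 + 2 + 2 + 1 + 9 + 9 = 36 = |G|. So G has 12 conjugacy classes.

Answer: 12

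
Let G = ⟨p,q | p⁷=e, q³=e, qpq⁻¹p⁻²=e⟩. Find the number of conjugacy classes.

The conjugacy classes (representative and size) are:
  [e] (size 1), [p²] (size 3), [p⁵] (size 3), [q] (size 7), [q²] (size 7).
Class equation: 1 + 3 + 3 + 7 + 7 = 21 = |G|. So G has 5 conjugacy classes.

Answer: 5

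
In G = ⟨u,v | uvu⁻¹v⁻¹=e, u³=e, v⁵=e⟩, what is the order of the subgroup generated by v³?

|⟨v³⟩| equals the order of v³. Compute successive powers until reaching e:
  (v³)¹ = v³, (v³)² = v, (v³)³ = v⁴, (v³)⁴ = v², (v³)⁵ = e.
The smallest positive k with (v³)ᵏ = e is 5, so |⟨v³⟩| = 5.

Answer: 5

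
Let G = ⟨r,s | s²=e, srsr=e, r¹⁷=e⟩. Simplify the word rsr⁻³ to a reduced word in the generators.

Multiply left to right, reducing at each step:
  r · s = rs
  (rs) · r⁻³ = r⁴s

Answer: r⁴s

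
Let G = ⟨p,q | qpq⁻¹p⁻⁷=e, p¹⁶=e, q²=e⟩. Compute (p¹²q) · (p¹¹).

Compute (p¹²q) · (p¹¹) by multiplying left to right and reducing via the relations at each step:
  (p¹²q) · p¹¹ = p⁹q

Answer: p⁹q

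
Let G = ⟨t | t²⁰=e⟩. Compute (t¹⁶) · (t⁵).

Compute (t¹⁶) · (t⁵) by multiplying left to right and reducing via the relations at each step:
  (t¹⁶) · t⁵ = t

Answer: t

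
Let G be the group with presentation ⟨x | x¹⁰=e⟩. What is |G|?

G is generated by a single element, so G is cyclic. The relator gives x¹⁰ = e and no smaller power is forced to be e, so the 10 powers {e, x, x², x³, x⁴, x⁵, x⁶, x⁷, x⁸, x⁹} are distinct. Hence |G| = 10.

Answer: 10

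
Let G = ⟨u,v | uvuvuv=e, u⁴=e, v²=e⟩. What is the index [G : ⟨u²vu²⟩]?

First find ord(u²vu²) by computing successive powers:
  (u²vu²)¹ = u²vu², (u²vu²)² = e.
So |⟨u²vu²⟩| = ord(u²vu²) = 2. With |G| = 24, by Lagrange [G : ⟨u²vu²⟩] = 24/2 = 12.

Answer: 12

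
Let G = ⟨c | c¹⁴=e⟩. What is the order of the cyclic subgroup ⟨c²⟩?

|⟨c²⟩| equals the order of c². Compute successive powers until reaching e:
  (c²)¹ = c², (c²)² = c⁴, (c²)³ = c⁶, (c²)⁴ = c⁸, (c²)⁵ = c¹⁰, (c²)⁶ = c¹², (c²)⁷ = e.
The smallest positive k with (c²)ᵏ = e is 7, so |⟨c²⟩| = 7.

Answer: 7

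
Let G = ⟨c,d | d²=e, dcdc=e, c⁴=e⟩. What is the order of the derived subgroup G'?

G' = [G, G] is generated by all commutators. The generator-pair commutators are: [c, d] = c².
The subgroup they normally generate is {e, c²}, of order 2.
Check: |G/G'| = 8/2 = 4 is the order of the abelianisation.

Answer: 2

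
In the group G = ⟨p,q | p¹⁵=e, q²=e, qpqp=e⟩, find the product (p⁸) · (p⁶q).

Compute (p⁸) · (p⁶q) by multiplying left to right and reducing via the relations at each step:
  (p⁸) · p⁶ = p¹⁴
  (p¹⁴) · q = p¹⁴q

Answer: p¹⁴q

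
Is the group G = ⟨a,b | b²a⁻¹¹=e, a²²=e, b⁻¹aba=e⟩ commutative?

a·b = ab but b·a = a¹⁰b⁻¹, so a·b ≠ b·a and G is not abelian.

Answer: No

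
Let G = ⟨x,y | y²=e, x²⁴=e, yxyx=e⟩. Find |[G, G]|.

G' = [G, G] is generated by all commutators. The generator-pair commutators are: [x, y] = x².
The subgroup they normally generate is {e, x², x⁴, x⁶, x⁸, x¹⁰, x¹², x¹⁴, x¹⁶, x¹⁸, x²⁰, x²²}, of order 12.
Check: |G/G'| = 48/12 = 4 is the order of the abelianisation.

Answer: 12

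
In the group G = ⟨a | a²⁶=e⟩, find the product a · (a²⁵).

Compute a · (a²⁵) by multiplying left to right and reducing via the relations at each step:
  a · a²⁵ = e

Answer: e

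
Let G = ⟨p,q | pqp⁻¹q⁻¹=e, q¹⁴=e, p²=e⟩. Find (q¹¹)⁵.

Compute successive powers of (q¹¹), reducing at each step:
  (q¹¹)²: (q¹¹) · q¹¹ = q⁸
  (q¹¹)³: (q⁸) · q¹¹ = q⁵
  (q¹¹)⁴: (q⁵) · q¹¹ = q²
  (q¹¹)⁵: (q²) · q¹¹ = q¹³

Answer: q¹³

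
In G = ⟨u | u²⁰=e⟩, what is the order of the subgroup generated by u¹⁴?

|⟨u¹⁴⟩| equals the order of u¹⁴. Compute successive powers until reaching e:
  (u¹⁴)¹ = u¹⁴, (u¹⁴)² = u⁸, (u¹⁴)³ = u², (u¹⁴)⁴ = u¹⁶, (u¹⁴)⁵ = u¹⁰, (u¹⁴)⁶ = u⁴, (u¹⁴)⁷ = u¹⁸, (u¹⁴)⁸ = u¹², (u¹⁴)⁹ = u⁶, (u¹⁴)¹⁰ = e.
The smallest positive k with (u¹⁴)ᵏ = e is 10, so |⟨u¹⁴⟩| = 10.

Answer: 10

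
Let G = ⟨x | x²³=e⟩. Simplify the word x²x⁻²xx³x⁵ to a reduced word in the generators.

Multiply left to right, reducing at each step:
  (x²) · x⁻² = e
  e · x = x
  x · x³ = x⁴
  (x⁴) · x⁵ = x⁹

Answer: x⁹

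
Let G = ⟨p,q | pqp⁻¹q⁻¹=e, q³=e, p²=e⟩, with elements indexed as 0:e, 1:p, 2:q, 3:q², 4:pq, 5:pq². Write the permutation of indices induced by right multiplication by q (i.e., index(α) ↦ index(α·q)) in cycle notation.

(0 2 3)(1 4 5)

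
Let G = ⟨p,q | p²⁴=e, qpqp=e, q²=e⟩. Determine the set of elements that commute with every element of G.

An element z ∈ Z(G) iff z commutes with every generator.
For example p¹² is central: (p¹²)·p = p¹³ = p·(p¹²); (p¹²)·q = p¹²q = q·(p¹²).
Whereas p ∉ Z(G) since p·q = pq ≠ p²³q = q·p.
Checking each of the 48 elements this way gives Z(G) = {e, p¹²}, of order 2.

Answer: {e, p¹²}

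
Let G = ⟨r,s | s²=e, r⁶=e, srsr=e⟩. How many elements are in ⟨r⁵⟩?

|⟨r⁵⟩| equals the order of r⁵. Compute successive powers until reaching e:
  (r⁵)¹ = r⁵, (r⁵)² = r⁴, (r⁵)³ = r³, (r⁵)⁴ = r², (r⁵)⁵ = r, (r⁵)⁶ = e.
The smallest positive k with (r⁵)ᵏ = e is 6, so |⟨r⁵⟩| = 6.

Answer: 6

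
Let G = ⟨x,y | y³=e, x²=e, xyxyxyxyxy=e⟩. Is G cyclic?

Every cyclic group is abelian. But x·y = xy while y·x = yx, so x·y ≠ y·x and G is not abelian. Hence G is not cyclic.

Answer: No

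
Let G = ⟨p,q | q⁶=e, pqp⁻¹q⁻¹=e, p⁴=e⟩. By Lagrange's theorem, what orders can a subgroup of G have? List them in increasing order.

|G| = 24 = 2³ · 3. By Lagrange's theorem the order of any subgroup divides 24; the divisors of 24 are 1, 2, 3, 4, 6, 8, 12, 24.

Answer: 1, 2, 3, 4, 6, 8, 12, 24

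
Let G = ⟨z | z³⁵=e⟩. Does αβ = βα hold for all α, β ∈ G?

G has a single generator, so G is cyclic and hence abelian.

Answer: Yes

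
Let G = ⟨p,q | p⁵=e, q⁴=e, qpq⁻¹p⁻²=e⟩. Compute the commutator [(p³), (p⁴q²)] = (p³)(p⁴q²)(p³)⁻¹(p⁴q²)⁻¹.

[(p³), (p⁴q²)] = (p³)·(p⁴q²)·(p³)⁻¹·(p⁴q²)⁻¹.
  (p³) · (p⁴q²) = p²q²
  (p²q²) · (p²) = q²
  (q²) · (p⁴q²) = p

Answer: p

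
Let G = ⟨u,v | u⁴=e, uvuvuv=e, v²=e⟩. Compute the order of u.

Compute successive powers until reaching e:
  u¹ = u, u² = u², u³ = u³, u⁴ = e.
The smallest positive k with uᵏ = e is 4.

Answer: 4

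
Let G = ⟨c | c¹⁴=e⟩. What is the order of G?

G is generated by a single element, so G is cyclic. The relator gives c¹⁴ = e and no smaller power is forced to be e, so the 14 powers {c, e, c², c³, c⁴, c⁵, c⁶, c⁷, c⁸, c⁹, c¹², c¹³, c¹¹, c¹⁰} are distinct. Hence |G| = 14.

Answer: 14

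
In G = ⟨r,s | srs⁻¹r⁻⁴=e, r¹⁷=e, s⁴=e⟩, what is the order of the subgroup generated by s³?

|⟨s³⟩| equals the order of s³. Compute successive powers until reaching e:
  (s³)¹ = s³, (s³)² = s², (s³)³ = s, (s³)⁴ = e.
The smallest positive k with (s³)ᵏ = e is 4, so |⟨s³⟩| = 4.

Answer: 4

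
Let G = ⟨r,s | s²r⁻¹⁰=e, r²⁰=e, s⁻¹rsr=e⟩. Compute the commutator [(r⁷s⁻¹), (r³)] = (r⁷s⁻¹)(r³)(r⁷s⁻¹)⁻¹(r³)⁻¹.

[(r⁷s⁻¹), (r³)] = (r⁷s⁻¹)·(r³)·(r⁷s⁻¹)⁻¹·(r³)⁻¹.
  (r⁷s⁻¹) · (r³) = r⁴s⁻¹
  (r⁴s⁻¹) · (r⁷s) = r¹⁷
  (r¹⁷) · (r¹⁷) = r¹⁴

Answer: r¹⁴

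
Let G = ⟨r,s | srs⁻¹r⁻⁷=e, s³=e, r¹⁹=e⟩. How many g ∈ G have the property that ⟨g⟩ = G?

⟨g⟩ = G would require ord(g) = |G| = 57, but the maximum element order in G is 19 < 57. So G is not cyclic and no single element generates it: the count is 0.

Answer: 0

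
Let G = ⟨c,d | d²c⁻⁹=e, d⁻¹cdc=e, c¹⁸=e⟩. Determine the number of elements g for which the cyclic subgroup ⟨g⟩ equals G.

⟨g⟩ = G would require ord(g) = |G| = 36, but the maximum element order in G is 18 < 36. So G is not cyclic and no single element generates it: the count is 0.

Answer: 0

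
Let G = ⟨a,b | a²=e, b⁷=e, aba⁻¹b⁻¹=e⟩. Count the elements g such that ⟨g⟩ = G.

G is cyclic of order 14. An element generates G iff its order is 14, and a cyclic group of order 14 has exactly φ(14) = 6 such elements.

Answer: 6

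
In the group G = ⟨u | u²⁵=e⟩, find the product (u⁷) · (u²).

Compute (u⁷) · (u²) by multiplying left to right and reducing via the relations at each step:
  (u⁷) · u² = u⁹

Answer: u⁹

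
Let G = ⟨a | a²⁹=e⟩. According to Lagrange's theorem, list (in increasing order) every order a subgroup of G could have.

|G| = 29 = 29. By Lagrange's theorem the order of any subgroup divides 29; the divisors of 29 are 1, 29.

Answer: 1, 29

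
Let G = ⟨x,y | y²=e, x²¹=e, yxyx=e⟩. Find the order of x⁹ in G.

Compute successive powers until reaching e:
  (x⁹)¹ = x⁹, (x⁹)² = x¹⁸, (x⁹)³ = x⁶, (x⁹)⁴ = x¹⁵, (x⁹)⁵ = x³, (x⁹)⁶ = x¹², (x⁹)⁷ = e.
The smallest positive k with (x⁹)ᵏ = e is 7.

Answer: 7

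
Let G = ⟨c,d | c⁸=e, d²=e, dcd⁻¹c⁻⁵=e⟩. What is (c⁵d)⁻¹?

The order of (c⁵d) is 8 (smallest k with (c⁵d)ᵏ = e), so (c⁵d)⁻¹ = (c⁵d)⁷ = c⁷d.
Check: (c⁵d) · (c⁷d) → (c⁵d) · c⁷ = d;   d · d = e, giving e as required.

Answer: c⁷d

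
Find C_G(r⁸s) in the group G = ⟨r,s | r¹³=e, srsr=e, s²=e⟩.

⟨r⁸s⟩ ⊆ C_G(r⁸s) since powers of r⁸s commute with r⁸s; so |C_G(r⁸s)| ≥ |⟨r⁸s⟩| = 2.
By orbit–stabilizer, |C_G(r⁸s)| = |G| / |conj. class of r⁸s| = 26 / 13 = 2.
The 2 elements commuting with r⁸s are {e, r⁸s}.

Answer: {e, r⁸s}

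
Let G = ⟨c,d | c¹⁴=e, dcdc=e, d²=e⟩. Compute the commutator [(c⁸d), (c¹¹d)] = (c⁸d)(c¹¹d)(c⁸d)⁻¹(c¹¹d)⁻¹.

[(c⁸d), (c¹¹d)] = (c⁸d)·(c¹¹d)·(c⁸d)⁻¹·(c¹¹d)⁻¹.
  (c⁸d) · (c¹¹d) = c¹¹
  (c¹¹) · (c⁸d) = c⁵d
  (c⁵d) · (c¹¹d) = c⁸

Answer: c⁸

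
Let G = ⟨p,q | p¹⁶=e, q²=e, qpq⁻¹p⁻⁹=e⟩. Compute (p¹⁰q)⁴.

Compute successive powers of (p¹⁰q), reducing at each step:
  (p¹⁰q)²: (p¹⁰q) · p¹⁰ = p⁴q;   (p⁴q) · q = p⁴
  (p¹⁰q)³: (p⁴) · p¹⁰ = p¹⁴;   (p¹⁴) · q = p¹⁴q
  (p¹⁰q)⁴: (p¹⁴q) · p¹⁰ = p⁸q;   (p⁸q) · q = p⁸

Answer: p⁸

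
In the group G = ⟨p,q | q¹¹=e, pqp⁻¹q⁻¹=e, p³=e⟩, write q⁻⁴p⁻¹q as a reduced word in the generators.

Multiply left to right, reducing at each step:
  (q⁷) · p⁻¹ = p²q⁷
  (p²q⁷) · q = p²q⁸

Answer: p²q⁸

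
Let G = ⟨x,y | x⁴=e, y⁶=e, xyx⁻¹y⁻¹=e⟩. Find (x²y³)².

Compute successive powers of (x²y³), reducing at each step:
  (x²y³)²: (x²y³) · x² = y³;   (y³) · y³ = e

Answer: e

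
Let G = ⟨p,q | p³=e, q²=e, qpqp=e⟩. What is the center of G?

An element z ∈ Z(G) iff z commutes with every generator.
For example e is central: e·p = p = p·e; e·q = q = q·e.
Whereas p ∉ Z(G) since p·q = pq ≠ p²q = q·p.
Checking each of the 6 elements this way gives Z(G) = {e}, of order 1.

Answer: {e}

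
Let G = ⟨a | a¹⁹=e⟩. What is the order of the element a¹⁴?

Compute successive powers until reaching e:
  (a¹⁴)¹ = a¹⁴, (a¹⁴)² = a⁹, (a¹⁴)³ = a⁴, (a¹⁴)⁴ = a¹⁸, (a¹⁴)⁵ = a¹³, (a¹⁴)⁶ = a⁸, (a¹⁴)⁷ = a³, (a¹⁴)⁸ = a¹⁷, (a¹⁴)⁹ = a¹², (a¹⁴)¹⁰ = a⁷, (a¹⁴)¹¹ = a², (a¹⁴)¹² = a¹⁶, (a¹⁴)¹³ = a¹¹, (a¹⁴)¹⁴ = a⁶, (a¹⁴)¹⁵ = a, (a¹⁴)¹⁶ = a¹⁵, (a¹⁴)¹⁷ = a¹⁰, (a¹⁴)¹⁸ = a⁵, (a¹⁴)¹⁹ = e.
The smallest positive k with (a¹⁴)ᵏ = e is 19.

Answer: 19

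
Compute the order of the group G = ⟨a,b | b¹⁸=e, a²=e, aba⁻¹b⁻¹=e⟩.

Enumerate words in the generators, reducing via the relations: the distinct elements are
  {a, b, e, ab, b², b³, b⁴, b⁵, b⁶, b⁷, b⁸, b⁹, ab², ab³, ab⁴, ab⁵, ab⁶, ab⁷, ab⁸, ab⁹, b¹², b¹³, b¹¹, b¹⁰, b¹⁴, b¹⁵, b¹⁶, b¹⁷, ab¹², ab¹³, ab¹¹, ab¹⁰, ab¹⁴, ab¹⁵, ab¹⁶, ab¹⁷}.
No further products give new elements, so |G| = 36.

Answer: 36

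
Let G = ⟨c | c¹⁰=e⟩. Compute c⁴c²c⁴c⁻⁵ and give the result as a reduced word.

Multiply left to right, reducing at each step:
  (c⁴) · c² = c⁶
  (c⁶) · c⁴ = e
  e · c⁻⁵ = c⁵

Answer: c⁵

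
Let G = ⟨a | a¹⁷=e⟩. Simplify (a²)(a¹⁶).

Compute (a²) · (a¹⁶) by multiplying left to right and reducing via the relations at each step:
  (a²) · a¹⁶ = a

Answer: a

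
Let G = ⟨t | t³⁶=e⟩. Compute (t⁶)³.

Compute successive powers of (t⁶), reducing at each step:
  (t⁶)²: (t⁶) · t⁶ = t¹²
  (t⁶)³: (t¹²) · t⁶ = t¹⁸

Answer: t¹⁸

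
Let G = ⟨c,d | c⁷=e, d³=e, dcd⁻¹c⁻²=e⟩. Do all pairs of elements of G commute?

c·d = cd but d·c = c²d, so c·d ≠ d·c and G is not abelian.

Answer: No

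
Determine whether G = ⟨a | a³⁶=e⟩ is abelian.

G has a single generator, so G is cyclic and hence abelian.

Answer: Yes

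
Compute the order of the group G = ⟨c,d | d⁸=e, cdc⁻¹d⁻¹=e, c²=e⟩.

Enumerate words in the generators, reducing via the relations: the distinct elements are
  {c, d, e, cd, d², d³, d⁴, d⁵, d⁶, d⁷, cd², cd³, cd⁴, cd⁵, cd⁶, cd⁷}.
No further products give new elements, so |G| = 16.

Answer: 16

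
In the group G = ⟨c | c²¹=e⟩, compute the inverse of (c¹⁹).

The order of (c¹⁹) is 21 (smallest k with (c¹⁹)ᵏ = e), so (c¹⁹)⁻¹ = (c¹⁹)²⁰ = c².
Check: (c¹⁹) · (c²) → (c¹⁹) · c² = e, giving e as required.

Answer: c²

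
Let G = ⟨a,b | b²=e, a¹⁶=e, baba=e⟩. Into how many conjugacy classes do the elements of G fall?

The conjugacy classes (representative and size) are:
  [e] (size 1), [a¹⁵] (size 2), [a²] (size 2), [a³] (size 2), [a¹²] (size 2), [a⁵] (size 2), [a⁶] (size 2), [a⁷] (size 2), [a⁸] (size 1), [a²b] (size 8), [a¹⁵b] (size 8).
Class equation: 1 + 2 + 2 + 2 + 2 + 2 + 2 + 2 + 1 + 8 + 8 = 32 = |G|. So G has 11 conjugacy classes.

Answer: 11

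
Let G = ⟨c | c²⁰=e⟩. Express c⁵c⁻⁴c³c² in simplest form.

Multiply left to right, reducing at each step:
  (c⁵) · c⁻⁴ = c
  c · c³ = c⁴
  (c⁴) · c² = c⁶

Answer: c⁶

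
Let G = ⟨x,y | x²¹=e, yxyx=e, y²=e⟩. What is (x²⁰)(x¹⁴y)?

Compute (x²⁰) · (x¹⁴y) by multiplying left to right and reducing via the relations at each step:
  (x²⁰) · x¹⁴ = x¹³
  (x¹³) · y = x¹³y

Answer: x¹³y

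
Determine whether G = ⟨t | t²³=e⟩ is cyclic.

|G| = 23. The element t has order 23 (its powers give 23 distinct elements), so ⟨t⟩ = G and G is cyclic.

Answer: Yes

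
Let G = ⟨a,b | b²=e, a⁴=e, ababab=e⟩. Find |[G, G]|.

G' = [G, G] is generated by all commutators. The generator-pair commutators are: [a, b] = a²ba.
The subgroup they normally generate is {e, a², ab, ba³, a²ba, a³b, a²ba³, ba, aba², ba²b, a²ba²b, a³ba²}, of order 12.
Check: |G/G'| = 24/12 = 2 is the order of the abelianisation.

Answer: 12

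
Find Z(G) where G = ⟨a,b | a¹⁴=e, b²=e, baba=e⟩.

An element z ∈ Z(G) iff z commutes with every generator.
For example a⁷ is central: (a⁷)·a = a⁸ = a·(a⁷); (a⁷)·b = a⁷b = b·(a⁷).
Whereas a ∉ Z(G) since a·b = ab ≠ a¹³b = b·a.
Checking each of the 28 elements this way gives Z(G) = {e, a⁷}, of order 2.

Answer: {e, a⁷}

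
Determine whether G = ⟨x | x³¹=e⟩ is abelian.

G has a single generator, so G is cyclic and hence abelian.

Answer: Yes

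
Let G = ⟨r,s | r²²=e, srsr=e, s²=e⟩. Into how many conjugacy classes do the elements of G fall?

The conjugacy classes (representative and size) are:
  [e] (size 1), [r] (size 2), [r²] (size 2), [r¹⁹] (size 2), [r⁴] (size 2), [r⁵] (size 2), [r⁶] (size 2), [r⁷] (size 2), [r⁸] (size 2), [r¹³] (size 2), [r¹⁰] (size 2), [r¹¹] (size 1), [r⁶s] (size 11), [rs] (size 11).
Class equation: 1 + 2 + 2 + 2 + 2 + 2 + 2 + 2 + 2 + 2 + 2 + 1 + 11 + 11 = 44 = |G|. So G has 14 conjugacy classes.

Answer: 14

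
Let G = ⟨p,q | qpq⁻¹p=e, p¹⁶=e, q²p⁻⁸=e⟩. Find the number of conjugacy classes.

The conjugacy classes (representative and size) are:
  [e] (size 1), [p] (size 2), [p¹⁴] (size 2), [p¹³] (size 2), [p¹²] (size 2), [p⁵] (size 2), [p¹⁰] (size 2), [p⁷] (size 2), [p⁸] (size 1), [q⁻¹] (size 8), [p⁷q⁻¹] (size 8).
Class equation: 1 + 2 + 2 + 2 + 2 + 2 + 2 + 2 + 1 + 8 + 8 = 32 = |G|. So G has 11 conjugacy classes.

Answer: 11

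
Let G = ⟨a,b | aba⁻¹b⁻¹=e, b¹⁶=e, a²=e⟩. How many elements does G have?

Enumerate words in the generators, reducing via the relations: the distinct elements are
  {a, b, e, ab, b², b³, b⁴, b⁵, b⁶, b⁷, b⁸, b⁹, ab², ab³, ab⁴, ab⁵, ab⁶, ab⁷, ab⁸, ab⁹, b¹², b¹³, b¹¹, b¹⁰, b¹⁴, b¹⁵, ab¹², ab¹³, ab¹¹, ab¹⁰, ab¹⁴, ab¹⁵}.
No further products give new elements, so |G| = 32.

Answer: 32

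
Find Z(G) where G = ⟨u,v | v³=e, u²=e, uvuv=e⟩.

An element z ∈ Z(G) iff z commutes with every generator.
For example e is central: e·u = u = u·e; e·v = v = v·e.
Whereas u ∉ Z(G) since u·v = uv ≠ uv² = v·u.
Checking each of the 6 elements this way gives Z(G) = {e}, of order 1.

Answer: {e}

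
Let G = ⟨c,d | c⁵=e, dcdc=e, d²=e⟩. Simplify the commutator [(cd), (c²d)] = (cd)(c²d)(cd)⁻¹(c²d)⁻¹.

[(cd), (c²d)] = (cd)·(c²d)·(cd)⁻¹·(c²d)⁻¹.
  (cd) · (c²d) = c⁴
  (c⁴) · (cd) = d
  d · (c²d) = c³

Answer: c³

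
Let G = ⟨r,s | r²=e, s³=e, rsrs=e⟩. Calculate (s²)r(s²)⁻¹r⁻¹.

[(s²), r] = (s²)·r·(s²)⁻¹·r⁻¹.
  (s²) · r = rs
  (rs) · s = rs²
  (rs²) · r = s

Answer: s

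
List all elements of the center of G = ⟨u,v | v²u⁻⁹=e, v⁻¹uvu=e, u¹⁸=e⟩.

An element z ∈ Z(G) iff z commutes with every generator.
For example u⁹ is central: (u⁹)·u = u¹⁰ = u·(u⁹); (u⁹)·v = v⁻¹ = v·(u⁹).
Whereas u ∉ Z(G) since u·v = uv ≠ u⁸v⁻¹ = v·u.
Checking each of the 36 elements this way gives Z(G) = {e, u⁹}, of order 2.

Answer: {e, u⁹}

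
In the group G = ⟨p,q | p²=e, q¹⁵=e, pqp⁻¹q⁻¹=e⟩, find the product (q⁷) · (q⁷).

Compute (q⁷) · (q⁷) by multiplying left to right and reducing via the relations at each step:
  (q⁷) · q⁷ = q¹⁴

Answer: q¹⁴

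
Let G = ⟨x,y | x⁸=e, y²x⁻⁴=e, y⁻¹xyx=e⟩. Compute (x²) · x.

Compute (x²) · x by multiplying left to right and reducing via the relations at each step:
  (x²) · x = x³

Answer: x³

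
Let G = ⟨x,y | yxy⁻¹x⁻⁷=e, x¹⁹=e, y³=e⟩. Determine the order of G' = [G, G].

G' = [G, G] is generated by all commutators. The generator-pair commutators are: [x, y] = x¹³.
The subgroup they normally generate is {e, x, x², x³, x⁴, x⁵, x⁶, x⁷, x⁸, x⁹, x¹⁰, x¹¹, x¹², x¹³, x¹⁴, x¹⁵, x¹⁶, x¹⁷, x¹⁸}, of order 19.
Check: |G/G'| = 57/19 = 3 is the order of the abelianisation.

Answer: 19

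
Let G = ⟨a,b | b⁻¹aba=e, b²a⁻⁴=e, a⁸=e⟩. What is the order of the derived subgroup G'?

G' = [G, G] is generated by all commutators. The generator-pair commutators are: [a, b] = a².
The subgroup they normally generate is {e, a², a⁴, a⁶}, of order 4.
Check: |G/G'| = 16/4 = 4 is the order of the abelianisation.

Answer: 4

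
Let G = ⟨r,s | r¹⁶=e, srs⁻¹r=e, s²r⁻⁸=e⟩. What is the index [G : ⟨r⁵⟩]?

First find ord(r⁵) by computing successive powers:
  (r⁵)¹ = r⁵, (r⁵)² = r¹⁰, (r⁵)³ = r¹⁵, (r⁵)⁴ = r⁴, (r⁵)⁵ = r⁹, (r⁵)⁶ = r¹⁴, (r⁵)⁷ = r³, (r⁵)⁸ = r⁸, (r⁵)⁹ = r¹³, (r⁵)¹⁰ = r², (r⁵)¹¹ = r⁷, (r⁵)¹² = r¹², (r⁵)¹³ = r, (r⁵)¹⁴ = r⁶, (r⁵)¹⁵ = r¹¹, (r⁵)¹⁶ = e.
So |⟨r⁵⟩| = ord(r⁵) = 16. With |G| = 32, by Lagrange [G : ⟨r⁵⟩] = 32/16 = 2.

Answer: 2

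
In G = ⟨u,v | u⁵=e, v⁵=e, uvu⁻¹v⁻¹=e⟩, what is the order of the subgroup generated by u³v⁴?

|⟨u³v⁴⟩| equals the order of u³v⁴. Compute successive powers until reaching e:
  (u³v⁴)¹ = u³v⁴, (u³v⁴)² = uv³, (u³v⁴)³ = u⁴v², (u³v⁴)⁴ = u²v, (u³v⁴)⁵ = e.
The smallest positive k with (u³v⁴)ᵏ = e is 5, so |⟨u³v⁴⟩| = 5.

Answer: 5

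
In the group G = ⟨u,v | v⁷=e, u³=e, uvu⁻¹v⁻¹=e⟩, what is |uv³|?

Compute successive powers until reaching e:
  (uv³)¹ = uv³, (uv³)² = u²v⁶, (uv³)³ = v², (uv³)⁴ = uv⁵, (uv³)⁵ = u²v, (uv³)⁶ = v⁴, (uv³)⁷ = u, (uv³)⁸ = u²v³, (uv³)⁹ = v⁶, (uv³)¹⁰ = uv², (uv³)¹¹ = u²v⁵, (uv³)¹² = v, (uv³)¹³ = uv⁴, (uv³)¹⁴ = u², (uv³)¹⁵ = v³, (uv³)¹⁶ = uv⁶, (uv³)¹⁷ = u²v², (uv³)¹⁸ = v⁵, (uv³)¹⁹ = uv, (uv³)²⁰ = u²v⁴, (uv³)²¹ = e.
The smallest positive k with (uv³)ᵏ = e is 21.

Answer: 21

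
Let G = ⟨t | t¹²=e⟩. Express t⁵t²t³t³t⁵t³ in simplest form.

Multiply left to right, reducing at each step:
  (t⁵) · t² = t⁷
  (t⁷) · t³ = t¹⁰
  (t¹⁰) · t³ = t
  t · t⁵ = t⁶
  (t⁶) · t³ = t⁹

Answer: t⁹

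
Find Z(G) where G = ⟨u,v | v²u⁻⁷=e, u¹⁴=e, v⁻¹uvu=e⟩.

An element z ∈ Z(G) iff z commutes with every generator.
For example u⁷ is central: (u⁷)·u = u⁸ = u·(u⁷); (u⁷)·v = v⁻¹ = v·(u⁷).
Whereas u ∉ Z(G) since u·v = uv ≠ u⁶v⁻¹ = v·u.
Checking each of the 28 elements this way gives Z(G) = {e, u⁷}, of order 2.

Answer: {e, u⁷}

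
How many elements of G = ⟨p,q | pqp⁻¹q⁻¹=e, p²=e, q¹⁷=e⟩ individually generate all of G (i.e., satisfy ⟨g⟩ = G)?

G is cyclic of order 34. An element generates G iff its order is 34, and a cyclic group of order 34 has exactly φ(34) = 16 such elements.

Answer: 16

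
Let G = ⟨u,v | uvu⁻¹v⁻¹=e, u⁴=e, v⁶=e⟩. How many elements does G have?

Enumerate words in the generators, reducing via the relations: the distinct elements are
  {e, u, v, uv, u², u³, v², v³, v⁴, v⁵, uv², uv³, uv⁴, uv⁵, u²v, u³v, u²v², u²v³, u²v⁴, u²v⁵, u³v², u³v³, u³v⁴, u³v⁵}.
No further products give new elements, so |G| = 24.

Answer: 24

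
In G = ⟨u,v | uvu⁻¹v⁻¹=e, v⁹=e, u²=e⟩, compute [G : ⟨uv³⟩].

First find ord(uv³) by computing successive powers:
  (uv³)¹ = uv³, (uv³)² = v⁶, (uv³)³ = u, (uv³)⁴ = v³, (uv³)⁵ = uv⁶, (uv³)⁶ = e.
So |⟨uv³⟩| = ord(uv³) = 6. With |G| = 18, by Lagrange [G : ⟨uv³⟩] = 18/6 = 3.

Answer: 3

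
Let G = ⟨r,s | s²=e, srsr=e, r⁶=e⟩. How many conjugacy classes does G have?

The conjugacy classes (representative and size) are:
  [e] (size 1), [r⁵] (size 2), [r⁴] (size 2), [r³] (size 1), [s] (size 3), [r³s] (size 3).
Class equation: 1 + 2 + 2 + 1 + 3 + 3 = 12 = |G|. So G has 6 conjugacy classes.

Answer: 6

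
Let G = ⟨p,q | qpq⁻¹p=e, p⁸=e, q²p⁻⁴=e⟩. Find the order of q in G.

Compute successive powers until reaching e:
  q¹ = q, q² = p⁴, q³ = q⁻¹, q⁴ = e.
The smallest positive k with qᵏ = e is 4.

Answer: 4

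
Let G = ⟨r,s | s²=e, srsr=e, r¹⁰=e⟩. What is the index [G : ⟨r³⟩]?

First find ord(r³) by computing successive powers:
  (r³)¹ = r³, (r³)² = r⁶, (r³)³ = r⁹, (r³)⁴ = r², (r³)⁵ = r⁵, (r³)⁶ = r⁸, (r³)⁷ = r, (r³)⁸ = r⁴, (r³)⁹ = r⁷, (r³)¹⁰ = e.
So |⟨r³⟩| = ord(r³) = 10. With |G| = 20, by Lagrange [G : ⟨r³⟩] = 20/10 = 2.

Answer: 2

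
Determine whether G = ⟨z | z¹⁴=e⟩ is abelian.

G has a single generator, so G is cyclic and hence abelian.

Answer: Yes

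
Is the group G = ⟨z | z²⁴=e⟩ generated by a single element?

|G| = 24. The element z has order 24 (its powers give 24 distinct elements), so ⟨z⟩ = G and G is cyclic.

Answer: Yes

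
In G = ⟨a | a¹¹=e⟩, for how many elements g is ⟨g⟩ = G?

G is cyclic of order 11. An element generates G iff its order is 11, and a cyclic group of order 11 has exactly φ(11) = 10 such elements.

Answer: 10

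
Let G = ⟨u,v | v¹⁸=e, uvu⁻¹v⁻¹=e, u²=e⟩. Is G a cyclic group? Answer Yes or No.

|G| = 36, but the maximum element order in G is 18 < 36. No single element generates all of G, so G is not cyclic.

Answer: No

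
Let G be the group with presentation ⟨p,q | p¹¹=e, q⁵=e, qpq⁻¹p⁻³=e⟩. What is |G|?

Enumerate words in the generators, reducing via the relations: the distinct elements are
  {e, p, q, pq, p², p³, p⁴, p⁵, p⁶, p⁷, p⁸, p⁹, q², q³, q⁴, pq², pq³, pq⁴, p²q, p³q, p¹⁰, p⁴q, p⁵q, p⁶q, p⁷q, p⁸q, p⁹q, p²q², p²q³, p²q⁴, p³q², p³q³, p³q⁴, p¹⁰q, p⁴q², p⁴q³, p⁴q⁴, p⁵q², p⁵q³, p⁵q⁴, p⁶q², p⁶q³, p⁶q⁴, p⁷q², p⁷q³, p⁷q⁴, p⁸q², p⁸q³, p⁸q⁴, p⁹q², p⁹q³, p⁹q⁴, p¹⁰q², p¹⁰q³, p¹⁰q⁴}.
No further products give new elements, so |G| = 55.

Answer: 55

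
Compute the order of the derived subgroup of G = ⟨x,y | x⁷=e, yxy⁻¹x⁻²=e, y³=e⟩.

G' = [G, G] is generated by all commutators. The generator-pair commutators are: [x, y] = x⁶.
The subgroup they normally generate is {e, x, x², x³, x⁴, x⁵, x⁶}, of order 7.
Check: |G/G'| = 21/7 = 3 is the order of the abelianisation.

Answer: 7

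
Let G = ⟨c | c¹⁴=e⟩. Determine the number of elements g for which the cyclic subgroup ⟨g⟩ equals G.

G is cyclic of order 14. An element generates G iff its order is 14, and a cyclic group of order 14 has exactly φ(14) = 6 such elements.

Answer: 6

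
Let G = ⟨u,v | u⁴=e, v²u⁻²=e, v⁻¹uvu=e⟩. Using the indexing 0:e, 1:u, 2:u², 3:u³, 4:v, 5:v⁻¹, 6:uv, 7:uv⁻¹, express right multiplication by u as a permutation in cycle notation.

(0 1 2 3)(4 7 5 6)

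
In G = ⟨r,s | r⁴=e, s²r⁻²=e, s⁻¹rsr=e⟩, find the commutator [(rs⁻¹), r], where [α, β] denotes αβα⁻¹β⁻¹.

[(rs⁻¹), r] = (rs⁻¹)·r·(rs⁻¹)⁻¹·r⁻¹.
  (rs⁻¹) · r = s⁻¹
  (s⁻¹) · (rs) = r³
  (r³) · (r³) = r²

Answer: r²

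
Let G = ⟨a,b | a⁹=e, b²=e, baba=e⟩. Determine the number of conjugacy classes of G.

The conjugacy classes (representative and size) are:
  [e] (size 1), [a⁸] (size 2), [a⁷] (size 2), [a⁶] (size 2), [a⁵] (size 2), [a⁴b] (size 9).
Class equation: 1 + 2 + 2 + 2 + 2 + 9 = 18 = |G|. So G has 6 conjugacy classes.

Answer: 6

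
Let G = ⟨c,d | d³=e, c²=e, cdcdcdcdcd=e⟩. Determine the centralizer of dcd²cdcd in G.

⟨dcd²cdcd⟩ ⊆ C_G(dcd²cdcd) since powers of dcd²cdcd commute with dcd²cdcd; so |C_G(dcd²cdcd)| ≥ |⟨dcd²cdcd⟩| = 3.
By orbit–stabilizer, |C_G(dcd²cdcd)| = |G| / |conj. class of dcd²cdcd| = 60 / 20 = 3.
The 3 elements commuting with dcd²cdcd are {e, d²cd²cdcd², dcd²cdcd}.

Answer: {e, d²cd²cdcd², dcd²cdcd}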